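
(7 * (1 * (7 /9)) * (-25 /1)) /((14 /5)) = -875 /18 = -48.61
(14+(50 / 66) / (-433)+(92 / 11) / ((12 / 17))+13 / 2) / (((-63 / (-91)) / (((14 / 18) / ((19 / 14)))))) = 196281995 / 7330257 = 26.78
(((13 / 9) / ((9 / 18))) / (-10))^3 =-2197 / 91125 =-0.02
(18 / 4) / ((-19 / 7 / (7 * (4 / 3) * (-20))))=5880 / 19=309.47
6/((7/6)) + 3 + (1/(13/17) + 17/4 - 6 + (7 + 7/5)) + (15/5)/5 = 6079/364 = 16.70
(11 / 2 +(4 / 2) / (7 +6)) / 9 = 49 / 78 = 0.63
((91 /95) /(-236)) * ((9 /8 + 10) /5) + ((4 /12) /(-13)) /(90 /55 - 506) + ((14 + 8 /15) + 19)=33.52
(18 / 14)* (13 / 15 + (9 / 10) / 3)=3 / 2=1.50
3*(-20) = -60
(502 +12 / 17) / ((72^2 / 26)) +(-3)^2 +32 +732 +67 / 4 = 17455321 / 22032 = 792.27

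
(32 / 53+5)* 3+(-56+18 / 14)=-14062 / 371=-37.90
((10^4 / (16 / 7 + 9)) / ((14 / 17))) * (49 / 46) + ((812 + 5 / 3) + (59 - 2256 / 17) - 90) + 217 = 186546155 / 92667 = 2013.08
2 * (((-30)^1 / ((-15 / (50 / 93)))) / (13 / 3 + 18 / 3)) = 200 / 961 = 0.21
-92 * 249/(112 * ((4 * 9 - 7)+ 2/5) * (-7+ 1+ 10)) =-9545/5488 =-1.74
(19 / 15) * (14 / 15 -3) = -589 / 225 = -2.62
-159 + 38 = -121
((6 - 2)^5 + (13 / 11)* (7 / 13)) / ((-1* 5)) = -11271 / 55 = -204.93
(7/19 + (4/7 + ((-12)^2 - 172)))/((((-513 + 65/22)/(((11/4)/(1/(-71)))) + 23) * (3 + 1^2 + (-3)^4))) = -30919009/2487495675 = -0.01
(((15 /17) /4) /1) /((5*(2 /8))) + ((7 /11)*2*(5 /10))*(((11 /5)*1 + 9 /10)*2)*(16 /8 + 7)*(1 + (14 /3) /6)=59189 /935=63.30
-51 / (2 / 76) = -1938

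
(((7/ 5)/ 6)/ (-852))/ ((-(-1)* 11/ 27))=-21/ 31240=-0.00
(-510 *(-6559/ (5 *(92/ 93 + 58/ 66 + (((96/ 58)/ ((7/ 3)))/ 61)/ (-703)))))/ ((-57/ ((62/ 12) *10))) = -5400453389484230/ 16635583527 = -324632.64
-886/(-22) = 443/11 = 40.27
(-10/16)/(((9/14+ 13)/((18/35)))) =-9/382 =-0.02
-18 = -18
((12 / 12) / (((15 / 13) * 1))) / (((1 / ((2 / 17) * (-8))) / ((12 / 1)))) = -832 / 85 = -9.79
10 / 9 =1.11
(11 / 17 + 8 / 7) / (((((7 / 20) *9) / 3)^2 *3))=28400 / 52479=0.54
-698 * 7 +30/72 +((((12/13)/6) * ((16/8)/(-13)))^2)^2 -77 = -48577580163199/9788768652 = -4962.58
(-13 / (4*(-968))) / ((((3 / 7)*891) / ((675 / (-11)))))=-2275 / 4216608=-0.00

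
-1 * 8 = -8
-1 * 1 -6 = -7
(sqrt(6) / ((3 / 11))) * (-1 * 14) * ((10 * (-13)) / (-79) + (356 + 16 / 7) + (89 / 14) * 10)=-5152334 * sqrt(6) / 237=-53251.43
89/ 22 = 4.05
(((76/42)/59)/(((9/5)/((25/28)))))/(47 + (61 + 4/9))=0.00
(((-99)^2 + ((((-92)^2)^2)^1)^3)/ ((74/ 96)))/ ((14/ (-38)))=-335311745541252604536316944/ 259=-1294639944174720480835201.00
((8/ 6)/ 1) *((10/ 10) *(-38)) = -152/ 3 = -50.67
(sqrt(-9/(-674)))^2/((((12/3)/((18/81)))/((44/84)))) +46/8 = 81391/14154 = 5.75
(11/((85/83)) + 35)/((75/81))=104976/2125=49.40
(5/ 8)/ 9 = 0.07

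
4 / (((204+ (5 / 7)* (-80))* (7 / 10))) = 10 / 257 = 0.04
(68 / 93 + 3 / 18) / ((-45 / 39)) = -2171 / 2790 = -0.78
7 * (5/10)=7/2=3.50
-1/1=-1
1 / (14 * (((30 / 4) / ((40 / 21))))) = 8 / 441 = 0.02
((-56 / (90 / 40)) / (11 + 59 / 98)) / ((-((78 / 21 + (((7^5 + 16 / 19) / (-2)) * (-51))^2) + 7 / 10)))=0.00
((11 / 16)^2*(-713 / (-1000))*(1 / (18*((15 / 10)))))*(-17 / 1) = -1466641 / 6912000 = -0.21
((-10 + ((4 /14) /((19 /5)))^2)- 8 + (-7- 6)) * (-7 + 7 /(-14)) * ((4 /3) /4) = 2741295 /35378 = 77.49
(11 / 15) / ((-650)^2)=11 / 6337500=0.00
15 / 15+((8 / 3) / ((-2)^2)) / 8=13 / 12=1.08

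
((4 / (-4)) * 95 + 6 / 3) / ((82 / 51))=-4743 / 82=-57.84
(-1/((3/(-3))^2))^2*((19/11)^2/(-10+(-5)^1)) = -361/1815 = -0.20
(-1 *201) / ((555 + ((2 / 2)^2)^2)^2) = -201 / 309136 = -0.00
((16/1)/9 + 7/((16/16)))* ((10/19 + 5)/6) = 2765/342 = 8.08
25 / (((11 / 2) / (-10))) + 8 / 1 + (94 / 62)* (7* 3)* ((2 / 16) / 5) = -500023 / 13640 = -36.66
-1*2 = -2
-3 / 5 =-0.60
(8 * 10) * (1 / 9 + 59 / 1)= 42560 / 9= 4728.89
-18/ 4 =-9/ 2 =-4.50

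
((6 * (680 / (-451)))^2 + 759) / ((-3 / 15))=-855138795 / 203401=-4204.20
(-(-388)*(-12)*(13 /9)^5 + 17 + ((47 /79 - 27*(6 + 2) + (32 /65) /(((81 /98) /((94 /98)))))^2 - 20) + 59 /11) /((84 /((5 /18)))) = 96366329483248207 /1726420802226120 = 55.82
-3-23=-26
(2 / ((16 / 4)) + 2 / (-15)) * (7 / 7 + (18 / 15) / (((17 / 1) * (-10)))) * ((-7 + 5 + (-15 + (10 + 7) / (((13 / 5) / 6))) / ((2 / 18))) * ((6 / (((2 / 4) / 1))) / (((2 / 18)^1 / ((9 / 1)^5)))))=13859320167396 / 27625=501694847.69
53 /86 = 0.62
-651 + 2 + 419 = -230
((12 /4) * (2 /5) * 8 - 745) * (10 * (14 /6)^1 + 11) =-378731 /15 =-25248.73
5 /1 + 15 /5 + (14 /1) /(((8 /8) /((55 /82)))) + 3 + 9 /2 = 24.89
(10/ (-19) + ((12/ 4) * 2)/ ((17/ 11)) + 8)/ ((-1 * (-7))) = 524/ 323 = 1.62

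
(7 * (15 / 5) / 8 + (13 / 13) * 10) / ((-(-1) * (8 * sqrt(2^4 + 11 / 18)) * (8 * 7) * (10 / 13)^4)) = 665691 * sqrt(598) / 824320000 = 0.02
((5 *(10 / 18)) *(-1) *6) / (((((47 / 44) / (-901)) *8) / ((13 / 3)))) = 3221075 / 423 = 7614.83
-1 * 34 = -34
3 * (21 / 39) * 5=105 / 13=8.08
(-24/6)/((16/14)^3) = -343/128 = -2.68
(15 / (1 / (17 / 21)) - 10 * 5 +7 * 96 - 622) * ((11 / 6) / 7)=935 / 294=3.18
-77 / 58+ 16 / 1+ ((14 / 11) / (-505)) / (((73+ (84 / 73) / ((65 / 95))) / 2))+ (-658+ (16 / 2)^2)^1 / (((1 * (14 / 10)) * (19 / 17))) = -1108357646486463 / 3036998058710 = -364.95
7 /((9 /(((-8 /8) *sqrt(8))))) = -14 *sqrt(2) /9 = -2.20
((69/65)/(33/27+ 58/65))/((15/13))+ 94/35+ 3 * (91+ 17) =2832539/8659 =327.12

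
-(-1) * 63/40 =63/40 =1.58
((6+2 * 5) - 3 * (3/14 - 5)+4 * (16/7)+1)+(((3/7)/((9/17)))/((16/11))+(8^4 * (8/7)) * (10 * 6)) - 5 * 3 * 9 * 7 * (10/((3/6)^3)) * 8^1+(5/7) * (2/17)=-323890.29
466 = 466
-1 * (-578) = 578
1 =1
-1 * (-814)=814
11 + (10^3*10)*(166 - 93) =730011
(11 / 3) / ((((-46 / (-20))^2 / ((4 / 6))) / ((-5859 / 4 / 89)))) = -358050 / 47081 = -7.60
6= 6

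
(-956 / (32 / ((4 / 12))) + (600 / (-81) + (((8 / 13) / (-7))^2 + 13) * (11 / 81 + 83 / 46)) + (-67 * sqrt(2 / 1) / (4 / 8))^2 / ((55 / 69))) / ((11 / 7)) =305879363785087 / 10667016360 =28675.25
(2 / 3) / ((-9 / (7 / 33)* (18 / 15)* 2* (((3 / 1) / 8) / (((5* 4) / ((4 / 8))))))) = -5600 / 8019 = -0.70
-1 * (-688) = 688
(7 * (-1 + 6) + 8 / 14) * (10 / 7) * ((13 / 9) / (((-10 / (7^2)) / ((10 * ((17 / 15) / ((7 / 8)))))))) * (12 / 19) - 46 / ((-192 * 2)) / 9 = -2942.22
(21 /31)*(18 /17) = 378 /527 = 0.72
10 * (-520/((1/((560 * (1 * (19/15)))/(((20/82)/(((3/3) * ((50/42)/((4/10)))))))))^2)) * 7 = -220890124000000/81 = -2727038567901.23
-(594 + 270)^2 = -746496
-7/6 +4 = 17/6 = 2.83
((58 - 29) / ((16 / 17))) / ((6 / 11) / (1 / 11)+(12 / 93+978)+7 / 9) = 137547 / 4396624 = 0.03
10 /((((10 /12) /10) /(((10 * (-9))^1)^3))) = -87480000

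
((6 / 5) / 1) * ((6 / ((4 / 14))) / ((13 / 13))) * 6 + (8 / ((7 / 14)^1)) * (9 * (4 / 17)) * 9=38772 / 85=456.14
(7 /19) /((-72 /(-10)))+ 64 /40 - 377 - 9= -1314473 /3420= -384.35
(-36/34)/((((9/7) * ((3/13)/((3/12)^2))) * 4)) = -91/1632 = -0.06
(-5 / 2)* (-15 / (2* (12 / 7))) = 175 / 16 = 10.94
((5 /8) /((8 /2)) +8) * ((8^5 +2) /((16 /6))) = 12829455 /128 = 100230.12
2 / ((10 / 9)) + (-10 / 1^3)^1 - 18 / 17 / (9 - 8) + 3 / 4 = -2893 / 340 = -8.51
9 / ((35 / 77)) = 99 / 5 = 19.80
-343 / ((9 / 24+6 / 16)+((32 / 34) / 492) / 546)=-783196596 / 1712537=-457.33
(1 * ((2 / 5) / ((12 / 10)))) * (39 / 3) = 13 / 3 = 4.33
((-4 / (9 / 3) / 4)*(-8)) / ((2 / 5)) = 20 / 3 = 6.67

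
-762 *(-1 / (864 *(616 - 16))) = 0.00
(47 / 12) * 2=47 / 6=7.83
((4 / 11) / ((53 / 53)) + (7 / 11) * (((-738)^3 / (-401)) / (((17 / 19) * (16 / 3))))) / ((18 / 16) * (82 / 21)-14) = -280660446178 / 20171503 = -13913.71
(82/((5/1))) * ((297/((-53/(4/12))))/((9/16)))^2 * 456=1158254592/14045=82467.40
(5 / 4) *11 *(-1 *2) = -55 / 2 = -27.50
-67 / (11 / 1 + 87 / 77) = -5159 / 934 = -5.52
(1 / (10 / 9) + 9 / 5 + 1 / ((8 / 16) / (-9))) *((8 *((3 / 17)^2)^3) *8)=-209952 / 7099285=-0.03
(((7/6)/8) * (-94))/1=-329/24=-13.71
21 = 21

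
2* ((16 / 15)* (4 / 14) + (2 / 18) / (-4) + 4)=5389 / 630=8.55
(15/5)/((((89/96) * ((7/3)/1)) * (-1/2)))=-1728/623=-2.77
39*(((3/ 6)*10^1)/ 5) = 39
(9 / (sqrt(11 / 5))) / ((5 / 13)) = 117 * sqrt(55) / 55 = 15.78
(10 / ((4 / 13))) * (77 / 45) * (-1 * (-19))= 19019 / 18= 1056.61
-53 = -53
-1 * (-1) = 1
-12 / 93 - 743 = -23037 / 31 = -743.13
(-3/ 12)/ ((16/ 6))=-3/ 32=-0.09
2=2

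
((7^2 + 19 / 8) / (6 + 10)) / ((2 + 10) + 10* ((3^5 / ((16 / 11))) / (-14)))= -959 / 32056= -0.03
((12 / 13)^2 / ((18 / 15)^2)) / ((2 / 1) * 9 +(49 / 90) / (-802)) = 7218000 / 219563279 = 0.03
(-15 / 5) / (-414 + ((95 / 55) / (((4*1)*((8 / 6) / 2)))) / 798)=3696 / 510047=0.01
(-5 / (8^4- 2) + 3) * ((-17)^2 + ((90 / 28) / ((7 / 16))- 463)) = -50126991 / 100303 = -499.76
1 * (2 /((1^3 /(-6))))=-12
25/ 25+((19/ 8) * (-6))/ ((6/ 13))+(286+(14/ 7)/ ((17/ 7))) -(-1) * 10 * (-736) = -966015/ 136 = -7103.05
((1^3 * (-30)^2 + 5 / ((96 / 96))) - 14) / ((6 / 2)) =297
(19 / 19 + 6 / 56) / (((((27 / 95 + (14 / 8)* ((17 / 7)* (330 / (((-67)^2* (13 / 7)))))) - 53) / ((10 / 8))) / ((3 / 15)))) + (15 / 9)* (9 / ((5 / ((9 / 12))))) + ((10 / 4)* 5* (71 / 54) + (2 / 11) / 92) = 4163823516145829 / 222880158009432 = 18.68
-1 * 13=-13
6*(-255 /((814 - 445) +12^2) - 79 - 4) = -28556 /57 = -500.98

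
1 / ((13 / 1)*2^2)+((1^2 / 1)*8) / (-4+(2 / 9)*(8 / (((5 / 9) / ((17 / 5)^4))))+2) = 1315043 / 34582236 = 0.04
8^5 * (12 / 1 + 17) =950272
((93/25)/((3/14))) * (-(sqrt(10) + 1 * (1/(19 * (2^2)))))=-55.13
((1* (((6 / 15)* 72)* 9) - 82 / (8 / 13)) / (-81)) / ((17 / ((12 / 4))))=-2519 / 9180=-0.27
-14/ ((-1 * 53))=0.26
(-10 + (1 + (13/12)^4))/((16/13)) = -2054819/331776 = -6.19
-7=-7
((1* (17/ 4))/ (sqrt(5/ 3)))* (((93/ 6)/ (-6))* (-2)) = 527* sqrt(15)/ 120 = 17.01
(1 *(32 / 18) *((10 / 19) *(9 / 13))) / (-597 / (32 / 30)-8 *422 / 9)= -23040 / 33248917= -0.00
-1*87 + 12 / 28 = -606 / 7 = -86.57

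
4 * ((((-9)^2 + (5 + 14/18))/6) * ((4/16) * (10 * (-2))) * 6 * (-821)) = 12824020/9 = 1424891.11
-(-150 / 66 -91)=1026 / 11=93.27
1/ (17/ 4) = 4/ 17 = 0.24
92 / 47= 1.96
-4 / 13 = -0.31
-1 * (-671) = 671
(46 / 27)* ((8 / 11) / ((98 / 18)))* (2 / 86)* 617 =227056 / 69531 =3.27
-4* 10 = -40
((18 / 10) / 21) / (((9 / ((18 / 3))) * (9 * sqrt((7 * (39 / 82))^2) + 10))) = 164 / 114695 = 0.00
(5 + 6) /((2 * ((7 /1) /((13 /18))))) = 143 /252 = 0.57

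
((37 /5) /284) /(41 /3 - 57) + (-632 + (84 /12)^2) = -107621911 /184600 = -583.00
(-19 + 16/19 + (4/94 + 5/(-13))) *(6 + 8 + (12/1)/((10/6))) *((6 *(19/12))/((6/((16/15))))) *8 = -728486272/137475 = -5299.05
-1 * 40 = -40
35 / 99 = 0.35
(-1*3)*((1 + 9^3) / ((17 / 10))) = -21900 / 17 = -1288.24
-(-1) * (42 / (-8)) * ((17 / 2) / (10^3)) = -357 / 8000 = -0.04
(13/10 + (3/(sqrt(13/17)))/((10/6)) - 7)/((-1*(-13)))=-57/130 + 9*sqrt(221)/845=-0.28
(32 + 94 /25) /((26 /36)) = 16092 /325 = 49.51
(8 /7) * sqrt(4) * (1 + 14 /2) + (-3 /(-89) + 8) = 16397 /623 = 26.32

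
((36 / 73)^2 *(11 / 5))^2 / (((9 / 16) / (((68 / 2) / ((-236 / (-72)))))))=221118087168 / 41887405475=5.28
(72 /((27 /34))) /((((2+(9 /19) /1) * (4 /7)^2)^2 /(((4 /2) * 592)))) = 1090385338 /6627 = 164536.79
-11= -11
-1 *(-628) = 628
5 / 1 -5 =0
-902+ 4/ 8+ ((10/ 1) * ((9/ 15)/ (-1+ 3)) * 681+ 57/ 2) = 1170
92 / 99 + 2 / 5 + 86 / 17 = 53756 / 8415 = 6.39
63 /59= 1.07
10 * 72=720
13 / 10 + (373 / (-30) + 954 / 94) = -694 / 705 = -0.98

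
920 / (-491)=-920 / 491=-1.87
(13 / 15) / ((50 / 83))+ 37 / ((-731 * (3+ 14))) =13380983 / 9320250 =1.44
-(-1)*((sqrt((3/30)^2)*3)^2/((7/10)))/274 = 9/19180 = 0.00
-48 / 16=-3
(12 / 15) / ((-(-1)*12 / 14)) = 14 / 15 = 0.93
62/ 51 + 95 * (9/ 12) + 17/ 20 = 37391/ 510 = 73.32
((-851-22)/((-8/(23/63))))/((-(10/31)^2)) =-2143991/5600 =-382.86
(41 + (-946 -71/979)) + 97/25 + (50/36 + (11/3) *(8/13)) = -5140387583/5727150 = -897.55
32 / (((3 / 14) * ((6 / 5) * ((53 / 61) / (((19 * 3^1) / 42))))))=92720 / 477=194.38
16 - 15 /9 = 43 /3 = 14.33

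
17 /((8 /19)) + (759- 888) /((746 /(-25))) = 44.70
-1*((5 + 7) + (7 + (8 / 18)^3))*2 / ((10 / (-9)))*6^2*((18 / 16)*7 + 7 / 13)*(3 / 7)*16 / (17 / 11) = 30613000 / 663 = 46173.45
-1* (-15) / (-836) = -15 / 836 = -0.02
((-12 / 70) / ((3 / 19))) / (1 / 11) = -418 / 35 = -11.94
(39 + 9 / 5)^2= 41616 / 25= 1664.64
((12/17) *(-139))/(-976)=417/4148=0.10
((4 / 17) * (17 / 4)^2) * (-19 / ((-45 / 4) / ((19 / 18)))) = 7.58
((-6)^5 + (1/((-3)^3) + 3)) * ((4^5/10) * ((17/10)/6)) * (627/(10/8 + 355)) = -20093984768/50625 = -396918.22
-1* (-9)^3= 729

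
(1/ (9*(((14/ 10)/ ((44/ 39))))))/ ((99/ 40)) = 800/ 22113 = 0.04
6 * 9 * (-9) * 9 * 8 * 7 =-244944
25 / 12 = 2.08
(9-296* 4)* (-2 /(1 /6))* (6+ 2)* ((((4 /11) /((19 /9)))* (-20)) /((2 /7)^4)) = -12187476000 /209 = -58313282.30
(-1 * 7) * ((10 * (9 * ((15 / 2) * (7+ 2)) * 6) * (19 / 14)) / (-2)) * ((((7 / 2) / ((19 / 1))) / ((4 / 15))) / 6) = 637875 / 32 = 19933.59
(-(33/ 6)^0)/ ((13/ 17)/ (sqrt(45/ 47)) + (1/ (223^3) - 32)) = 81534743012085207 * sqrt(235)/ 1636742564521598514118 + 51178730854135203405/ 1636742564521598514118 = 0.03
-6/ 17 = -0.35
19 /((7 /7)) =19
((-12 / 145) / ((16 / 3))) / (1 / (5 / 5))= -9 / 580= -0.02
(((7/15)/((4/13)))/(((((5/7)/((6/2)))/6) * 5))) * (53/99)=33761/8250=4.09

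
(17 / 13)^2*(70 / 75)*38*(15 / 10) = 90.98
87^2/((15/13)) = 32799/5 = 6559.80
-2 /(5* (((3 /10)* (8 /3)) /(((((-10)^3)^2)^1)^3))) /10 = -50000000000000000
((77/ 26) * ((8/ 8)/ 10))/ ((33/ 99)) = 231/ 260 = 0.89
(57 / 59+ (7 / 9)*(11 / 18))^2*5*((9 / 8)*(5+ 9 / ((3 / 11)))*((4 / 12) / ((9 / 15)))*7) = 631104048925 / 365421456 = 1727.06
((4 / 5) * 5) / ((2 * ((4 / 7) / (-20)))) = -70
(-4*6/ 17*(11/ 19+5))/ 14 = -1272/ 2261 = -0.56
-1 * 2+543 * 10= 5428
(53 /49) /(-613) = -53 /30037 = -0.00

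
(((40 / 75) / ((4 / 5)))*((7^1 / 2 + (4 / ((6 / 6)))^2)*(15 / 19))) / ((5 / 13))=507 / 19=26.68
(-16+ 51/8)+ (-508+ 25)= -3941/8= -492.62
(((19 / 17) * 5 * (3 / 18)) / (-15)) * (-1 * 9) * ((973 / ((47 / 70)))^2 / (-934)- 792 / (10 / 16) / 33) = -112057231247 / 87686255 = -1277.93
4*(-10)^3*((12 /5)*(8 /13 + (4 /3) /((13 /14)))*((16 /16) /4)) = -64000 /13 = -4923.08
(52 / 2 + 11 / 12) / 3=8.97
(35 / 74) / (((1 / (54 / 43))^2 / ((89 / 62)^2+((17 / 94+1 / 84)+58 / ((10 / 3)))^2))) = 9450445980634101 / 40664531218360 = 232.40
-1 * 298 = -298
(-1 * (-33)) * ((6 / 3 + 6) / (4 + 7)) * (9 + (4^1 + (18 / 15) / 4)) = 1596 / 5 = 319.20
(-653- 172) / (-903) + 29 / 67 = 27154 / 20167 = 1.35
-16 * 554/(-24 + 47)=-8864/23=-385.39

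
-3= -3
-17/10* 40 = -68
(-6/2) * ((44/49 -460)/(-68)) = -16872/833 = -20.25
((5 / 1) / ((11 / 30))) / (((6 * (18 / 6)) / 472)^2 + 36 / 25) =69620000 / 7359297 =9.46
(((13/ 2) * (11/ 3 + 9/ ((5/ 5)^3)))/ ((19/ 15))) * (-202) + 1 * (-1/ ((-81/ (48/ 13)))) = -4608614/ 351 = -13129.95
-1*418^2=-174724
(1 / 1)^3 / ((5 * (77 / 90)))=18 / 77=0.23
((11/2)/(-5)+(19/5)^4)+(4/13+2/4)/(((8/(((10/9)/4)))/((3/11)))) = 207.42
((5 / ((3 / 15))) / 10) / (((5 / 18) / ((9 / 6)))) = 27 / 2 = 13.50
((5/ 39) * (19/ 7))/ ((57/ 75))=0.46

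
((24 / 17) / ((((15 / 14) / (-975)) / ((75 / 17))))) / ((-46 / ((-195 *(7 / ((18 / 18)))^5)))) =-2684161935000 / 6647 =-403815546.11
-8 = -8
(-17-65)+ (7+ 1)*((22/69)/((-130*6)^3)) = -167813451011/2046505500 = -82.00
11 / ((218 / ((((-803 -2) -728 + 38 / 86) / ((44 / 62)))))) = -510725 / 4687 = -108.97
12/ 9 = 4/ 3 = 1.33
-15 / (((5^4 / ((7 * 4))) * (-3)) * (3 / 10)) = 56 / 75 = 0.75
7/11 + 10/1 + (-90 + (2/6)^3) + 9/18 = -46823/594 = -78.83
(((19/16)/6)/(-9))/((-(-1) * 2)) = -19/1728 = -0.01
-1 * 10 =-10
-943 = -943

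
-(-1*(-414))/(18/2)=-46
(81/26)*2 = 81/13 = 6.23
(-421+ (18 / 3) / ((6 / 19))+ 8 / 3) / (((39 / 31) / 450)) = -1856900 / 13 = -142838.46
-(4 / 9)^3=-64 / 729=-0.09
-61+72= 11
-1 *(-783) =783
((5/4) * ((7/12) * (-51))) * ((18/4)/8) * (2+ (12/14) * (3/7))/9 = -2465/448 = -5.50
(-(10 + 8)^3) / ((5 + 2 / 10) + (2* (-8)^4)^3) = -4860 / 458129844911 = -0.00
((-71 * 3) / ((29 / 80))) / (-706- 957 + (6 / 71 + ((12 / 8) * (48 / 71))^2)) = 85898640 / 242949617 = 0.35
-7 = -7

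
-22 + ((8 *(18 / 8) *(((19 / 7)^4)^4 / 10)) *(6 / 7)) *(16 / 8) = 31151647075946547516778 / 1163152569936035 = 26782081.63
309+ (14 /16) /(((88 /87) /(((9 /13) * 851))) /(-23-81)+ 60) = 98835147699 /319839752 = 309.01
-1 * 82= -82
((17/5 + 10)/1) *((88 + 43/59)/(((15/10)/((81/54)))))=70149/59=1188.97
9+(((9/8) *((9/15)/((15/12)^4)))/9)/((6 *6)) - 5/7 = 543806/65625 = 8.29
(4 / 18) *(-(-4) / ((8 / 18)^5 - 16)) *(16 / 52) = -13122 / 766805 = -0.02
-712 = -712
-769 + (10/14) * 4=-5363/7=-766.14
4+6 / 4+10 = 31 / 2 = 15.50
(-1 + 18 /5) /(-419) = -13 /2095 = -0.01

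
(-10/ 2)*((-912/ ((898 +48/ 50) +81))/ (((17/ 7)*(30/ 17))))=26600/ 24499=1.09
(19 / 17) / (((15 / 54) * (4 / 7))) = 7.04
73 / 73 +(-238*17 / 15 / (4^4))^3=-1201298167 / 7077888000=-0.17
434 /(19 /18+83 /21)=54684 /631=86.66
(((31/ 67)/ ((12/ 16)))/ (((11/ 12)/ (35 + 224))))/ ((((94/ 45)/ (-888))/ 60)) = -154002643200/ 34639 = -4445932.13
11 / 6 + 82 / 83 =1405 / 498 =2.82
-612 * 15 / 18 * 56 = -28560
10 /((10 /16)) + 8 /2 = 20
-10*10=-100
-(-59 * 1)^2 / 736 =-3481 / 736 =-4.73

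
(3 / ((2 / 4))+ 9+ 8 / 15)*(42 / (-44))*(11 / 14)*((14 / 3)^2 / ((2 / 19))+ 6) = -111607 / 45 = -2480.16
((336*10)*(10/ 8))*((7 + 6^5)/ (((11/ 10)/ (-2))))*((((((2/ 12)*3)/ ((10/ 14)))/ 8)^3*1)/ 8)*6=-168182847/ 5632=-29862.01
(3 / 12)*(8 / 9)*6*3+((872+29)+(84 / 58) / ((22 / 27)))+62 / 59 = 17086236 / 18821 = 907.83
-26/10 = -13/5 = -2.60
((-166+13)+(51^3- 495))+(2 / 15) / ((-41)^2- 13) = 1651357531 / 12510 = 132003.00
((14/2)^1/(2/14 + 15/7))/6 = 49/96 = 0.51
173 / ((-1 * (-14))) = 173 / 14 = 12.36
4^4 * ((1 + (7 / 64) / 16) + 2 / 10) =6179 / 20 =308.95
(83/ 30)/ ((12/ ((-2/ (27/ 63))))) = -581/ 540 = -1.08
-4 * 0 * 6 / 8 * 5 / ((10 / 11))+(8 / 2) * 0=0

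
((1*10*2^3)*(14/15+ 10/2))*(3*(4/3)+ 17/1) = 9968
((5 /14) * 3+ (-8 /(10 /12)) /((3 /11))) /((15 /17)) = -40613 /1050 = -38.68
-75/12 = -6.25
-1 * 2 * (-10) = 20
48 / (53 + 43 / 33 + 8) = 198 / 257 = 0.77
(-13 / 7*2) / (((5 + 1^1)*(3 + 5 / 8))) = -104 / 609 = -0.17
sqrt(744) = 2* sqrt(186) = 27.28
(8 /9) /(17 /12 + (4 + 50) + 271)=32 /11751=0.00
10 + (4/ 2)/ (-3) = 28/ 3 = 9.33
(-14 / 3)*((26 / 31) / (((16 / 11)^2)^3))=-161212051 / 390070272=-0.41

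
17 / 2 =8.50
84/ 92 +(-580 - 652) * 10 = -283339/ 23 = -12319.09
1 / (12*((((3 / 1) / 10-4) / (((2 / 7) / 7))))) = -5 / 5439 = -0.00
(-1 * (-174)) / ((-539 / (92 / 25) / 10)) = -32016 / 2695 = -11.88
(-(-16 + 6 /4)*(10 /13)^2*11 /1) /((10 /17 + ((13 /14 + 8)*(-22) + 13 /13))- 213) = -1898050 /8202077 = -0.23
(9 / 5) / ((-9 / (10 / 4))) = -1 / 2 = -0.50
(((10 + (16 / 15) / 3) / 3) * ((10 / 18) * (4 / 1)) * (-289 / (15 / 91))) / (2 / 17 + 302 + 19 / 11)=-1309569976 / 29586465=-44.26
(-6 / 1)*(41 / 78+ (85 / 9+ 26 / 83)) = -61.70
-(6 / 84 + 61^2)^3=-51523341383.88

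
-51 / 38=-1.34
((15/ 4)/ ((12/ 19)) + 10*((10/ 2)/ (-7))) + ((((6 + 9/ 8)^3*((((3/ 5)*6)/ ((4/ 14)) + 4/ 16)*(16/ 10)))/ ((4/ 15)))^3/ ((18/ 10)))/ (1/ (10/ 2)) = 2264083114600153753056621/ 37580963840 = 60245477583795.62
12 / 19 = 0.63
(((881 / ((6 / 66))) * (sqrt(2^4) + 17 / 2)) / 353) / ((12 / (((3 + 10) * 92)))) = 34202.18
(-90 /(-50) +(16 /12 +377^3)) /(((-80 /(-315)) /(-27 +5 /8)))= -5564640485.32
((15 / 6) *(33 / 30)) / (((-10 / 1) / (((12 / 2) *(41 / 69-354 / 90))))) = 3168 / 575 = 5.51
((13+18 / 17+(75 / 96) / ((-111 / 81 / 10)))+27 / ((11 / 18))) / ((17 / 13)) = 75612511 / 1881968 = 40.18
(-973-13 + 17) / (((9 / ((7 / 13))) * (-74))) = 0.78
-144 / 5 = -28.80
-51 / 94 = -0.54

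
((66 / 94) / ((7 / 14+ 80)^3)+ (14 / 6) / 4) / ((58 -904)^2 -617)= 0.00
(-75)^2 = 5625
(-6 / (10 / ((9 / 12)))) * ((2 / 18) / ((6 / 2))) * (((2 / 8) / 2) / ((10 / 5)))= -1 / 960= -0.00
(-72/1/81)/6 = -4/27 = -0.15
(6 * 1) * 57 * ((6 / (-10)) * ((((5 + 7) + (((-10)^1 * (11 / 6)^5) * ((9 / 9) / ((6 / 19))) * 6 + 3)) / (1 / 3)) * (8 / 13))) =4455215 / 3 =1485071.67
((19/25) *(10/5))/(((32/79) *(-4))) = -0.94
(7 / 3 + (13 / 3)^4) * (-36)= -115000 / 9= -12777.78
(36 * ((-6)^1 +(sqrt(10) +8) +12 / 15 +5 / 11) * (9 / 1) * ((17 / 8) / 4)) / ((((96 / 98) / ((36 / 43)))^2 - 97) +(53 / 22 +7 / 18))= -1775417049 / 294217360 - 109103841 * sqrt(10) / 58843472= -11.90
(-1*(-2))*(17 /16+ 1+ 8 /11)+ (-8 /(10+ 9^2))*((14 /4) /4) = 6295 /1144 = 5.50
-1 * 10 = -10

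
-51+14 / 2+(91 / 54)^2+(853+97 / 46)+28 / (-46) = 2371699 / 2916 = 813.34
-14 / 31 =-0.45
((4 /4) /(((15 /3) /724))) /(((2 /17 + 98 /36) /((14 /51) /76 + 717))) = 274373556 /7505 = 36558.77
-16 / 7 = -2.29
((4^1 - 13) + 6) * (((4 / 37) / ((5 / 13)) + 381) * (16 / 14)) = -1692888 / 1295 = -1307.25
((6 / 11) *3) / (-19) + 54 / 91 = 9648 / 19019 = 0.51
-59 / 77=-0.77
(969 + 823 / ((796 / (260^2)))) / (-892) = -14101531 / 177508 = -79.44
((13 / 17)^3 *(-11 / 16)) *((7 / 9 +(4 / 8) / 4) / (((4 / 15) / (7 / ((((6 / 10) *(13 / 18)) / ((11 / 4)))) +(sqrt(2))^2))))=-48.32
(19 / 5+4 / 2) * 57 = 1653 / 5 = 330.60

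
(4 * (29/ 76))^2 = 841/ 361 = 2.33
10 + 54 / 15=68 / 5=13.60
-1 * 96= -96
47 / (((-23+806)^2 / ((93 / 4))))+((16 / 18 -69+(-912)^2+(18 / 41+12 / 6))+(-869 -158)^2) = 63223945223449 / 33515532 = 1886407.33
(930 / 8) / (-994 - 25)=-465 / 4076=-0.11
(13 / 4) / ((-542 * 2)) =-13 / 4336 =-0.00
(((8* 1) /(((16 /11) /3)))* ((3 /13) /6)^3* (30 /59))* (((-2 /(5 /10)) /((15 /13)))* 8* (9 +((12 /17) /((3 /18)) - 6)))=-16236 /169507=-0.10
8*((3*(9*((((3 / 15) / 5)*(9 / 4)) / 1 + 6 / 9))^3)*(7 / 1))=53057.97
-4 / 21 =-0.19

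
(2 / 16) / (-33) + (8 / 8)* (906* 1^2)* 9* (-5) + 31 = -10755097 / 264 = -40739.00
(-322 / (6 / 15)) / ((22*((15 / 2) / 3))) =-161 / 11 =-14.64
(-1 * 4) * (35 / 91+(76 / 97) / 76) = -1992 / 1261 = -1.58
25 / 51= 0.49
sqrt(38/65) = sqrt(2470)/65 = 0.76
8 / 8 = 1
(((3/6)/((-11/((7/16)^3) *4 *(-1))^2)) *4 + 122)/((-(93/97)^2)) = -18642260752784465/140462744666112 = -132.72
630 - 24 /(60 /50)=610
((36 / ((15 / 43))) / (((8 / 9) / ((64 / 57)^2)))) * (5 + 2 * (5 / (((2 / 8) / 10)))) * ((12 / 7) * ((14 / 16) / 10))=16049664 / 1805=8891.78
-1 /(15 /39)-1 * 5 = -38 /5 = -7.60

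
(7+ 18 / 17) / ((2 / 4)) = 274 / 17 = 16.12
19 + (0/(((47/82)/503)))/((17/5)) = 19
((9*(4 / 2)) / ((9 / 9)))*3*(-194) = -10476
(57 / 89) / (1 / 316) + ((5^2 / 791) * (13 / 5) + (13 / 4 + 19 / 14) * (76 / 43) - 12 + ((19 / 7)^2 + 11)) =106923466 / 492793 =216.97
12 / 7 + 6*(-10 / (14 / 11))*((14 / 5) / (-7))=144 / 7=20.57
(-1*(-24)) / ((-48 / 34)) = -17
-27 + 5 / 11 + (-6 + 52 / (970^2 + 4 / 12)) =-1010525242 / 31049711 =-32.55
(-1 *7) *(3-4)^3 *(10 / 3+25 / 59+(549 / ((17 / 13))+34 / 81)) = 241129420 / 81243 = 2968.00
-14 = -14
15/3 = 5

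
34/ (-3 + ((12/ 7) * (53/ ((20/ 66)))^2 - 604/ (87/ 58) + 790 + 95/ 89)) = 1588650/ 2468267651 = 0.00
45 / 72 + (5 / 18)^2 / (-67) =27085 / 43416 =0.62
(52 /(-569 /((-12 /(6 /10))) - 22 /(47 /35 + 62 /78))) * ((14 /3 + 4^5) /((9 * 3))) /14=2341286480 /300436857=7.79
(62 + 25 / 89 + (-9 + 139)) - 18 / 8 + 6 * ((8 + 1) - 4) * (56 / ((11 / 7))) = 4930721 / 3916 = 1259.12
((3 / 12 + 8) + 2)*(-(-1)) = 41 / 4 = 10.25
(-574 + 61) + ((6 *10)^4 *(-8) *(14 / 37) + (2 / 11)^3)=-39230783.26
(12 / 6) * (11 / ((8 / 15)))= 165 / 4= 41.25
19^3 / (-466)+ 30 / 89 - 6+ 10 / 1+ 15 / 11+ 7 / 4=-6631681 / 912428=-7.27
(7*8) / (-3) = -56 / 3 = -18.67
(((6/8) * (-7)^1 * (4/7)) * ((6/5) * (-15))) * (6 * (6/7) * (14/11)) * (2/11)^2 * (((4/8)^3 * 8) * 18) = 279936/1331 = 210.32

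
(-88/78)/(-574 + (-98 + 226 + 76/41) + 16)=902/342303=0.00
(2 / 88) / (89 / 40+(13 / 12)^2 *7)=180 / 82687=0.00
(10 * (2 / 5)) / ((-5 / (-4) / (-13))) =-208 / 5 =-41.60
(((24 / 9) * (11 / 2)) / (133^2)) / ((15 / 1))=0.00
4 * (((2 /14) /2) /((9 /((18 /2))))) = 2 /7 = 0.29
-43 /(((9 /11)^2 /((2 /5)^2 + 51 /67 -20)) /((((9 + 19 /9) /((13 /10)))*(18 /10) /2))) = 665089084 /70551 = 9427.07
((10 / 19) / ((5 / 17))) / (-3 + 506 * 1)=34 / 9557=0.00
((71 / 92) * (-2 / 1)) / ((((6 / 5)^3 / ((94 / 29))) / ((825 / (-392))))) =114709375 / 18825408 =6.09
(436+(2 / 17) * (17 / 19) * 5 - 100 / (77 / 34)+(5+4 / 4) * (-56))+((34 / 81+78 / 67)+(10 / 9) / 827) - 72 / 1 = -92216426828 / 6566132727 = -14.04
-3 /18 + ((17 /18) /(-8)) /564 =-13553 /81216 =-0.17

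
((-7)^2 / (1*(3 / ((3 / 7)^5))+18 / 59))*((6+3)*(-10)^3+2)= -2107070658 / 993071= -2121.77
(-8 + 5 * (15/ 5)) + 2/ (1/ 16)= 39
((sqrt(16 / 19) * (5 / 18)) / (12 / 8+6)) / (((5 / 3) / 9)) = 4 * sqrt(19) / 95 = 0.18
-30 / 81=-10 / 27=-0.37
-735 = -735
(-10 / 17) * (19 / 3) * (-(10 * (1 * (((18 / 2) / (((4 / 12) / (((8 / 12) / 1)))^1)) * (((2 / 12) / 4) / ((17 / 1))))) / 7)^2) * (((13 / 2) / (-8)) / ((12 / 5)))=-154375 / 30814336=-0.01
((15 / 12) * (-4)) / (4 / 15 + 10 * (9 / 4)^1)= -150 / 683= -0.22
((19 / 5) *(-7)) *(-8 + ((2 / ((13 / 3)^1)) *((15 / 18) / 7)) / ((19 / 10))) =13782 / 65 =212.03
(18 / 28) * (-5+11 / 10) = -351 / 140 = -2.51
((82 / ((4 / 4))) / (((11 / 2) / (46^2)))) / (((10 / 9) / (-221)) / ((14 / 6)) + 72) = 438.17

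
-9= -9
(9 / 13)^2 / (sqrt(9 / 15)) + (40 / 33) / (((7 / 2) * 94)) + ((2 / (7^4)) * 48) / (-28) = 58816 / 26067657 + 27 * sqrt(15) / 169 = 0.62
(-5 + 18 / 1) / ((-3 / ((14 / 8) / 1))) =-91 / 12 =-7.58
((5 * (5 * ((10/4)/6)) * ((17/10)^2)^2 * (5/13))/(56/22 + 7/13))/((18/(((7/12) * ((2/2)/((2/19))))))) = 17455889/5225472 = 3.34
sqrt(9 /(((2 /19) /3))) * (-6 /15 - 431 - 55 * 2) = -8121 * sqrt(114) /10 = -8670.86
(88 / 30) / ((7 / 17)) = 748 / 105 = 7.12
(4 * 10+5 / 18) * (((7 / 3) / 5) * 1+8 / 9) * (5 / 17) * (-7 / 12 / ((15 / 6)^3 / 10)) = -24766 / 4131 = -6.00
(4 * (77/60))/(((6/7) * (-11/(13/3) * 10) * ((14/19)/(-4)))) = 1729/1350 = 1.28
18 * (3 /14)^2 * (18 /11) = 729 /539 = 1.35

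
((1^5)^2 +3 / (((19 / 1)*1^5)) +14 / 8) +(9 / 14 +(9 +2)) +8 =11997 / 532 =22.55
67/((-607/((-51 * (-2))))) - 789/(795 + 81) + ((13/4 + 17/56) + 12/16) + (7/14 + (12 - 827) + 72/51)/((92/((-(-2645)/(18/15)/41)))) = -1670685427135/3459093904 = -482.98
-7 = -7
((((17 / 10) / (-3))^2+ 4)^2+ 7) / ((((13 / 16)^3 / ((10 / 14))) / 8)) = 42586769408 / 155712375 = 273.50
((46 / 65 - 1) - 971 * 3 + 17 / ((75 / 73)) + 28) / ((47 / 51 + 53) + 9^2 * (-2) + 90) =47549459 / 299650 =158.68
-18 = -18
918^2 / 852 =70227 / 71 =989.11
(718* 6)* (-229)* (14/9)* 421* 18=-11629239216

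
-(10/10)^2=-1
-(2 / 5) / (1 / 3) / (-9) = 2 / 15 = 0.13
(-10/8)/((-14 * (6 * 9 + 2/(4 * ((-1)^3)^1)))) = 0.00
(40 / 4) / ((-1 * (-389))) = 10 / 389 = 0.03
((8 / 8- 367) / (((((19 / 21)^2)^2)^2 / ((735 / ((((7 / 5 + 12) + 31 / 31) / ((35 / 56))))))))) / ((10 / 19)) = -2826313165750725 / 57207791296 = -49404.34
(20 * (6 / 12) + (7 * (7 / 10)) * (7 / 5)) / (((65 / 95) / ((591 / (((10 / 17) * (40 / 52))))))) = 160922799 / 5000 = 32184.56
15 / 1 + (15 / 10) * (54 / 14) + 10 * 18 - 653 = -6331 / 14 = -452.21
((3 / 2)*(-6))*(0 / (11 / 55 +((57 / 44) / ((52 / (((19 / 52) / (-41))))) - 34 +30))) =0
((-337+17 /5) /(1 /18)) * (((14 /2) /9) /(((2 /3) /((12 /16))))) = -26271 /5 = -5254.20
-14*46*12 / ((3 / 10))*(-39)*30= 30139200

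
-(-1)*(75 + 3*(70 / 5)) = 117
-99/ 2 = -49.50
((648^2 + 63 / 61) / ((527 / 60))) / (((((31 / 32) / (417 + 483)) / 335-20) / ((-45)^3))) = 1351160689501080000000 / 6203084123443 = 217820790.85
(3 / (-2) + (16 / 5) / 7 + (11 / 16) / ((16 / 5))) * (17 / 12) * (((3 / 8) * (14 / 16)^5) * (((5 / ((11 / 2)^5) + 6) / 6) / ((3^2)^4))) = -48777752125753 / 1418219153868718080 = -0.00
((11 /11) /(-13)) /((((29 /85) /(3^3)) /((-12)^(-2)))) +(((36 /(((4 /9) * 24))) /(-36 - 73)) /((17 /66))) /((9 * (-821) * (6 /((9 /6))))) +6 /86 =2712521973 /98648020172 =0.03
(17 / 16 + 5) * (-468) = -11349 / 4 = -2837.25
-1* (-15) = 15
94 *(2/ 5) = 37.60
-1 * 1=-1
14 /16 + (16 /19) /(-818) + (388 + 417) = 50099573 /62168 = 805.87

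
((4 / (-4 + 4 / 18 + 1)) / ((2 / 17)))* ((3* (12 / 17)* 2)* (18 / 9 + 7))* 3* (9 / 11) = -314928 / 275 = -1145.19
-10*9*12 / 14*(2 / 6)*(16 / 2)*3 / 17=-4320 / 119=-36.30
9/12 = 3/4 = 0.75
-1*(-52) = 52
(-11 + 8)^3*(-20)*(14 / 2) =3780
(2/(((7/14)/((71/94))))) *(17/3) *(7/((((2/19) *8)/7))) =1123717/1128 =996.20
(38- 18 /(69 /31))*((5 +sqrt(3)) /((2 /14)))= 4816*sqrt(3) /23 +24080 /23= 1409.63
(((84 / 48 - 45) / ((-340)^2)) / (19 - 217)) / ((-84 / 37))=-6401 / 7690636800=-0.00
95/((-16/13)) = -77.19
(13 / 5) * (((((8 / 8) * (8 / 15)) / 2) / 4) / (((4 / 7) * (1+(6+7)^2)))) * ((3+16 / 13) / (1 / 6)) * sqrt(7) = 77 * sqrt(7) / 1700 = 0.12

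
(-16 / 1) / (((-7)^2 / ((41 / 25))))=-656 / 1225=-0.54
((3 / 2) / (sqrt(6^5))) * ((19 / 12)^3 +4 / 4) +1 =8587 * sqrt(6) / 248832 +1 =1.08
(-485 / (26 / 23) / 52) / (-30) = 2231 / 8112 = 0.28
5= 5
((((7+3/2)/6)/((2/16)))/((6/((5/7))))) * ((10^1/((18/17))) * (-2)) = -14450/567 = -25.49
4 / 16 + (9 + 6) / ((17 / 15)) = 13.49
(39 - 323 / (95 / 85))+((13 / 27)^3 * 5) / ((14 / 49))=-9764605 / 39366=-248.05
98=98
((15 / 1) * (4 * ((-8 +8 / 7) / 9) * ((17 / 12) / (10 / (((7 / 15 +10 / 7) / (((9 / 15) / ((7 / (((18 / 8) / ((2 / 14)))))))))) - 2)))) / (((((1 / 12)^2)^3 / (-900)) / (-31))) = -15031156801536000 / 14273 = -1053118251351.22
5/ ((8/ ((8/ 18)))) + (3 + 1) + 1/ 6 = 4.44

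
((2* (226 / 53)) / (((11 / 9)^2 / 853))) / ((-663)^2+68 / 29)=905671044 / 81750159997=0.01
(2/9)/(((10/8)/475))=760/9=84.44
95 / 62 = 1.53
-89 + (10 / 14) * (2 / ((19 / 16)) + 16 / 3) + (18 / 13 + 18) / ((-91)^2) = -73621615 / 876603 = -83.99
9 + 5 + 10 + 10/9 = 25.11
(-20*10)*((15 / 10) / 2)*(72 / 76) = -2700 / 19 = -142.11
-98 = -98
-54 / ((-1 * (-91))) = -54 / 91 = -0.59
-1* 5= -5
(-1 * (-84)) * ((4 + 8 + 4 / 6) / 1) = 1064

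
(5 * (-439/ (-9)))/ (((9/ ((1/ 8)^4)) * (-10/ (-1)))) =439/ 663552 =0.00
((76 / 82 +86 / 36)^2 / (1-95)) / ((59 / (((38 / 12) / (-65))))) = 113768371 / 1178032293360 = 0.00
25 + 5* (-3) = 10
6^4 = 1296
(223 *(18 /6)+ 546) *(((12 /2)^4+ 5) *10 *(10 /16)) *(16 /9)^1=17563500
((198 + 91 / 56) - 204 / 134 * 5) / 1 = 102919 / 536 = 192.01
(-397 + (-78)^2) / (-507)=-5687 / 507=-11.22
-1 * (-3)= 3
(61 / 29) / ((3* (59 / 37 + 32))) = 0.02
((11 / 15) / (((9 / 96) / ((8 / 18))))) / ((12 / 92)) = 26.65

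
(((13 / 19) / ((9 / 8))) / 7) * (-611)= -63544 / 1197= -53.09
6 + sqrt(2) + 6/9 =sqrt(2) + 20/3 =8.08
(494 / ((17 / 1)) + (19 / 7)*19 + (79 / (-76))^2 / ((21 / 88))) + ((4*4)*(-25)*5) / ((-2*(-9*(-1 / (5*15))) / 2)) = 205611897 / 12274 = 16751.82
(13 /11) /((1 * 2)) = 13 /22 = 0.59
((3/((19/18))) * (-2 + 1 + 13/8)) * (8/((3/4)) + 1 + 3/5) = 414/19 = 21.79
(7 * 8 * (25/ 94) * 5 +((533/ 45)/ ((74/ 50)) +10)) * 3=1447265/ 5217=277.41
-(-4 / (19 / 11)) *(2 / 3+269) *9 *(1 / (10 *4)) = 26697 / 190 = 140.51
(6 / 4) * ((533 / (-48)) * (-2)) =533 / 16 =33.31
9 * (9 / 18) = 9 / 2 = 4.50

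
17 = 17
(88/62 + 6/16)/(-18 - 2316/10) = -2225/309504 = -0.01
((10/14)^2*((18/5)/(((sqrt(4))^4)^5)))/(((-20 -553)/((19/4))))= -285/19627245568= -0.00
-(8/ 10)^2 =-16/ 25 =-0.64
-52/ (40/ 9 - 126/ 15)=1170/ 89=13.15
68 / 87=0.78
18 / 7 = 2.57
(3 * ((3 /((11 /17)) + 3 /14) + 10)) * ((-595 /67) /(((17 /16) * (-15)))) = 18296 /737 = 24.82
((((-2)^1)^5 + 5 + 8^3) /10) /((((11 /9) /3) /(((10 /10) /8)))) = 2619 /176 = 14.88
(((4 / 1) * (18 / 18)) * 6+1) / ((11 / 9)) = 225 / 11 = 20.45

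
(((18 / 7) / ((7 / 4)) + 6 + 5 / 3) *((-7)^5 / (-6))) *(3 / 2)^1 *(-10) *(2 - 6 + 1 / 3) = 25335695 / 18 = 1407538.61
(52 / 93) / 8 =13 / 186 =0.07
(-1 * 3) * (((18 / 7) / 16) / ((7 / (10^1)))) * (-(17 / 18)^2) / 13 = 1445 / 30576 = 0.05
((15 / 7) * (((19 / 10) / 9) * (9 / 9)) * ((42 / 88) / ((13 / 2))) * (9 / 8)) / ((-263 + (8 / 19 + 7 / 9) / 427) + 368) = 12485907 / 35084146240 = 0.00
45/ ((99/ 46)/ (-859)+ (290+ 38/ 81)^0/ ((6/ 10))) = 5334390/ 197273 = 27.04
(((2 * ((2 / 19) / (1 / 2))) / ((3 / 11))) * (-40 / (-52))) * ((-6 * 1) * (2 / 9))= -3520 / 2223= -1.58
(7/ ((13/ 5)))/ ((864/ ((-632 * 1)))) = -2765/ 1404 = -1.97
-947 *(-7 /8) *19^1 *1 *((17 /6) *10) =446076.46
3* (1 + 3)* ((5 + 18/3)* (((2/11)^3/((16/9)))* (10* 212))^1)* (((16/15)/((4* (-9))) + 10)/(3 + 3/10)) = 11414080/3993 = 2858.52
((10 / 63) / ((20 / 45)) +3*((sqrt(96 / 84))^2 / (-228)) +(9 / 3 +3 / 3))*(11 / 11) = 165 / 38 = 4.34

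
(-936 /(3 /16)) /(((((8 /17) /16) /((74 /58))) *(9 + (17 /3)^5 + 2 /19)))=-14497232256 /391780169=-37.00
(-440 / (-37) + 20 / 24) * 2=2825 / 111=25.45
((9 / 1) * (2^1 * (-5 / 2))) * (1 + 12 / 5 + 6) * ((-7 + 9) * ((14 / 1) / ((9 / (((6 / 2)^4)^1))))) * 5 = -532980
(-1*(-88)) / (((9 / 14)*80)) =77 / 45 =1.71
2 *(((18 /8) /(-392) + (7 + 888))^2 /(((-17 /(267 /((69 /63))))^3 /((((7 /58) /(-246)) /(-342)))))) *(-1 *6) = 112457300889115781289 /2765640205027328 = 40662.30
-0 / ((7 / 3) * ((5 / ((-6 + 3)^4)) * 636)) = 0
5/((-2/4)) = -10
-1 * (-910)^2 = -828100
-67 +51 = -16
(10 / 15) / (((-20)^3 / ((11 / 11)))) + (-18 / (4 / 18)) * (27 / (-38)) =13121981 / 228000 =57.55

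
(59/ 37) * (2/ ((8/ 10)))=295/ 74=3.99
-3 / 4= -0.75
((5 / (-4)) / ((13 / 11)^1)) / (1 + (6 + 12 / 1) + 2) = -55 / 1092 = -0.05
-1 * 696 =-696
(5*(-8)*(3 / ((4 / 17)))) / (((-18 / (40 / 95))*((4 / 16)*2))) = 23.86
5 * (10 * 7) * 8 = 2800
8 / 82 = 0.10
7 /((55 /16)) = 112 /55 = 2.04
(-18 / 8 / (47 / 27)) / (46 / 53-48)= 12879 / 469624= 0.03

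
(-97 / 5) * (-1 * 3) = 291 / 5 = 58.20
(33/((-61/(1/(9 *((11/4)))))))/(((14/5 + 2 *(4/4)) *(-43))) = 5/47214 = 0.00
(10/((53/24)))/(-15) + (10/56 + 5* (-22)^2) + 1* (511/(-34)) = 60669487/25228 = 2404.85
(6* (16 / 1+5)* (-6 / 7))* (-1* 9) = 972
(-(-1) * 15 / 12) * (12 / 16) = 15 / 16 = 0.94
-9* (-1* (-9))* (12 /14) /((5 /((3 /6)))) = -243 /35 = -6.94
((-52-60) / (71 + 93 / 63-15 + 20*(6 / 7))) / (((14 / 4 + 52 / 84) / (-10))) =987840 / 271091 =3.64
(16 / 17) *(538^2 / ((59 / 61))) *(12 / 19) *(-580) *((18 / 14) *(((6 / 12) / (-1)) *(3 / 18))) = 1474636135680 / 133399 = 11054326.76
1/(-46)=-1/46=-0.02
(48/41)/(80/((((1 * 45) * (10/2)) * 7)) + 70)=7560/452353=0.02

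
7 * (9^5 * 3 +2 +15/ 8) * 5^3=1240056125/ 8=155007015.62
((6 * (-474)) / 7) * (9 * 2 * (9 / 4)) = -115182 / 7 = -16454.57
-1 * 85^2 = -7225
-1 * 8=-8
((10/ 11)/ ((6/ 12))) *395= 718.18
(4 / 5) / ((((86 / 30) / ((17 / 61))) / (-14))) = -2856 / 2623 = -1.09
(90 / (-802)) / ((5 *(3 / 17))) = -51 / 401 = -0.13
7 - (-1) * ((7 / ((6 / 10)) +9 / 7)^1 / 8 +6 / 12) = 383 / 42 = 9.12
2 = 2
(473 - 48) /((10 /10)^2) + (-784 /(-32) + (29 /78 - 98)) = 13723 /39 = 351.87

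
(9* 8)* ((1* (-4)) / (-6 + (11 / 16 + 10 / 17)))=78336 / 1285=60.96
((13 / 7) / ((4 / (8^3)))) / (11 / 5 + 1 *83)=4160 / 1491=2.79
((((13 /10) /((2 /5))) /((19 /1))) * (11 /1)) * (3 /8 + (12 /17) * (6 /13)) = 13629 /10336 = 1.32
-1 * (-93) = 93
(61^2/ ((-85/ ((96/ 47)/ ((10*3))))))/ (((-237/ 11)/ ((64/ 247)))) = 41913344/ 1169316525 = 0.04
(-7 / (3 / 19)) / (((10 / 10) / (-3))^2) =-399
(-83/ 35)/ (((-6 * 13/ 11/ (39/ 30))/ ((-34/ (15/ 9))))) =-15521/ 1750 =-8.87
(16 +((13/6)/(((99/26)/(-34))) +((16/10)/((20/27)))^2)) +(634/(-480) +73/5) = 43355957/2970000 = 14.60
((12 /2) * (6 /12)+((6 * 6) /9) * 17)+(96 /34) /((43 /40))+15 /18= 326581 /4386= 74.46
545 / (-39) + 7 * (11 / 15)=-1724 / 195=-8.84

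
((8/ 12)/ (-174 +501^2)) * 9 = 2/ 83609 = 0.00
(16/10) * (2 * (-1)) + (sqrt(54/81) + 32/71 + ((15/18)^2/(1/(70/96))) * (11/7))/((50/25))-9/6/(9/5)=-4183811/1226880 + sqrt(6)/6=-3.00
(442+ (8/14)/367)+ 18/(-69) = 26101132/59087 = 441.74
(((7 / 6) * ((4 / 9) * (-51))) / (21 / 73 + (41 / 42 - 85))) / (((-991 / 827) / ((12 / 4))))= -201156172 / 254424385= -0.79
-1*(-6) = 6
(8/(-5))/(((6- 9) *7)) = 8/105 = 0.08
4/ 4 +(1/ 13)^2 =1.01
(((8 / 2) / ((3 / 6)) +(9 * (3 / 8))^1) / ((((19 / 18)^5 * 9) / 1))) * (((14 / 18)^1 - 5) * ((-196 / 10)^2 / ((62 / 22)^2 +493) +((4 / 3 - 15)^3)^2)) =-2620097956388125304 / 98740963675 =-26535065.68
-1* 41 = -41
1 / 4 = 0.25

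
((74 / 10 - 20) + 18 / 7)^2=123201 / 1225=100.57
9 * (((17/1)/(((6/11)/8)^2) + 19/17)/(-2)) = -559675/34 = -16461.03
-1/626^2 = -1/391876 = -0.00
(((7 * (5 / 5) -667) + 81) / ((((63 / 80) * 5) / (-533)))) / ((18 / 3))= 822952 / 63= 13062.73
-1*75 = -75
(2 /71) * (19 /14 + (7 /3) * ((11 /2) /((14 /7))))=653 /2982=0.22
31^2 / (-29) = -961 / 29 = -33.14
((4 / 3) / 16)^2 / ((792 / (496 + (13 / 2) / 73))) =24143 / 5550336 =0.00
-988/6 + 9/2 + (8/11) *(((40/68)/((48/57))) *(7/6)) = -89521/561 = -159.57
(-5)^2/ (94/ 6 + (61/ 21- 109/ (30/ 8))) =-2625/ 1102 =-2.38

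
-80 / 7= -11.43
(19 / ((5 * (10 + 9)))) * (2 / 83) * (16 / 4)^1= 8 / 415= 0.02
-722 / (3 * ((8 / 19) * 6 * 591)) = -6859 / 42552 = -0.16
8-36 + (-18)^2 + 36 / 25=7436 / 25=297.44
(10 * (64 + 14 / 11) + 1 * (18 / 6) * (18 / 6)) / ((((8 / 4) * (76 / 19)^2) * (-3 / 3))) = -7279 / 352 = -20.68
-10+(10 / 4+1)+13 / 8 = -39 / 8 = -4.88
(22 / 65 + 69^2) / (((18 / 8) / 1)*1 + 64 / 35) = 1167.40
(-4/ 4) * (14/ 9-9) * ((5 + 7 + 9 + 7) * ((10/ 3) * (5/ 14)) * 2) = 13400/ 27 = 496.30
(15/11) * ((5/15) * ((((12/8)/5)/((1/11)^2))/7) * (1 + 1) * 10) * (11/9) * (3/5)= 242/7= 34.57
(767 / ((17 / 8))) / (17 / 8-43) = -49088 / 5559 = -8.83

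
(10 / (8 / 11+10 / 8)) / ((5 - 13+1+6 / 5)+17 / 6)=-4400 / 2581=-1.70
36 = 36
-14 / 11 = -1.27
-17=-17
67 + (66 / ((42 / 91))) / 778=67.18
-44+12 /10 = -214 /5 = -42.80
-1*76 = -76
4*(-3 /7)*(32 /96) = -4 /7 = -0.57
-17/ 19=-0.89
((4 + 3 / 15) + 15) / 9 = 32 / 15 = 2.13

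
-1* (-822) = 822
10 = 10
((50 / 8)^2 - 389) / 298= -1.17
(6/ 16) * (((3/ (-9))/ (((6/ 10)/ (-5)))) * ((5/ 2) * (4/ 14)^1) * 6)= 125/ 28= 4.46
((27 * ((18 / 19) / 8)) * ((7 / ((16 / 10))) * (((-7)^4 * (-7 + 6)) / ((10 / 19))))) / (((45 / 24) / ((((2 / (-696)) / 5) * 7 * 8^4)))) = 406594944 / 725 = 560820.61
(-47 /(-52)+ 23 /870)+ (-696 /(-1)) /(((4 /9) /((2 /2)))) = 35443963 /22620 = 1566.93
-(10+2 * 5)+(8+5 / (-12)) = -149 / 12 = -12.42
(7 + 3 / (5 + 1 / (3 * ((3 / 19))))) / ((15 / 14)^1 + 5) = 665 / 544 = 1.22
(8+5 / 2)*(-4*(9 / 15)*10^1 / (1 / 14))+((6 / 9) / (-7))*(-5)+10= -73868 / 21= -3517.52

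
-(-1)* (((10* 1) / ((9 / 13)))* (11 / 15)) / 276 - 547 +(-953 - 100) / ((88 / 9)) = -107326727 / 163944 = -654.65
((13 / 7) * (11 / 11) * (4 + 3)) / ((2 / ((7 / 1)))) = 91 / 2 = 45.50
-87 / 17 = -5.12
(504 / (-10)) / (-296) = 63 / 370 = 0.17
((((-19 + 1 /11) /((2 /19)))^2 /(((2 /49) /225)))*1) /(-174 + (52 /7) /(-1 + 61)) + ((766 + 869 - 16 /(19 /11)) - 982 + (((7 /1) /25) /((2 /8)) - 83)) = -1072918694874446 /1049321075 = -1022488.46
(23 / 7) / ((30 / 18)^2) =207 / 175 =1.18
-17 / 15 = -1.13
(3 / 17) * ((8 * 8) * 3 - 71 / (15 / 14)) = 1886 / 85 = 22.19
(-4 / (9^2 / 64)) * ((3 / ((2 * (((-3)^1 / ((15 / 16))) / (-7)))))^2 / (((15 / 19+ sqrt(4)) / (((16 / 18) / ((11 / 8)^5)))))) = -2.21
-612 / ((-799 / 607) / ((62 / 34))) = 677412 / 799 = 847.82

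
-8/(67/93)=-744/67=-11.10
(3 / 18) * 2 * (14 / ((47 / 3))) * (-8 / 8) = -14 / 47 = -0.30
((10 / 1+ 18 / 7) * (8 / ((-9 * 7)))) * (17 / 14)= -5984 / 3087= -1.94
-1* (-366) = 366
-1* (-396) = 396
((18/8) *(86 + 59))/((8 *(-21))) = -435/224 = -1.94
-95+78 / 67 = -6287 / 67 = -93.84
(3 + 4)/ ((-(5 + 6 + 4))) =-7/ 15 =-0.47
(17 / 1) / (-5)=-17 / 5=-3.40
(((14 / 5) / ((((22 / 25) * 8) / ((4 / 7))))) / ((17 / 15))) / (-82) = -75 / 30668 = -0.00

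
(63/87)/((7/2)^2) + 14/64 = 1805/6496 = 0.28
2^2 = 4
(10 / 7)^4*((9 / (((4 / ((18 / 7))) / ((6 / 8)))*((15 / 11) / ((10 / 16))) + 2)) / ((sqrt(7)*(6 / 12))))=8910000*sqrt(7) / 5428661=4.34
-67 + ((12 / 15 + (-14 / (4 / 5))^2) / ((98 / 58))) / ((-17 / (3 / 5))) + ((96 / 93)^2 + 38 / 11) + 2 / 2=-59784739657 / 880564300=-67.89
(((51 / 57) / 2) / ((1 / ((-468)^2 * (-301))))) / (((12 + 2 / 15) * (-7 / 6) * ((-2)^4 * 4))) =34638435 / 1064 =32554.92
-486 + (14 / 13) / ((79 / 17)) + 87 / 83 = -41318023 / 85241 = -484.72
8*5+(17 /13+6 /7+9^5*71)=381519426 /91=4192521.16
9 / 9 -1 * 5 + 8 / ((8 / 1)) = -3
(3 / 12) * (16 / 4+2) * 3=9 / 2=4.50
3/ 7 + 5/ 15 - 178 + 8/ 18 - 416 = -592.79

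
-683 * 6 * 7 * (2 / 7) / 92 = -2049 / 23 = -89.09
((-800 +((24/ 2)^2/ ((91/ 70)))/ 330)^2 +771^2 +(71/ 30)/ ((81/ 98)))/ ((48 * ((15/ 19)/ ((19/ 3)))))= 5533602470044063/ 26833177800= 206222.41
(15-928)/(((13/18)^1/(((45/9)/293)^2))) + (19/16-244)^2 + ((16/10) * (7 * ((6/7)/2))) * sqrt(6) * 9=216 * sqrt(6)/5 + 16844492371725/285705472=59063.36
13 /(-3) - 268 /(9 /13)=-3523 /9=-391.44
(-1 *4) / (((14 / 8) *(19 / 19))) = -2.29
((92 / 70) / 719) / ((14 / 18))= 414 / 176155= 0.00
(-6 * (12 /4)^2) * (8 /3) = -144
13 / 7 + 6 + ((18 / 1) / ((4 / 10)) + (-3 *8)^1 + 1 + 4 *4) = 321 / 7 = 45.86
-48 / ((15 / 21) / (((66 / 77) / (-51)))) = 96 / 85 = 1.13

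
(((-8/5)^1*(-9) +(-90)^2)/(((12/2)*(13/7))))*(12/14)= 40572/65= 624.18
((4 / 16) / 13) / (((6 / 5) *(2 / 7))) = 35 / 624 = 0.06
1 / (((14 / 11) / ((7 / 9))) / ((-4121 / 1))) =-45331 / 18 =-2518.39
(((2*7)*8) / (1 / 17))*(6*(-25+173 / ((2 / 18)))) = 17501568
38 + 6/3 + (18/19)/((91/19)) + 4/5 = 18654/455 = 41.00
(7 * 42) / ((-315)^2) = 2 / 675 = 0.00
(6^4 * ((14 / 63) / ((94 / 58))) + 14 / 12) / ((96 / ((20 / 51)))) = 252205 / 345168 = 0.73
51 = 51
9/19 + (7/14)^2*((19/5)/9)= 1981/3420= 0.58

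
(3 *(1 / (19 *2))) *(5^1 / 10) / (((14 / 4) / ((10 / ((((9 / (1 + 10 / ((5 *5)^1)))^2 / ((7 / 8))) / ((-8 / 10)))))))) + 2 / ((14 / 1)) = 25307 / 179550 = 0.14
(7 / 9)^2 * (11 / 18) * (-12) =-1078 / 243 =-4.44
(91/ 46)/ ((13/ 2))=7/ 23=0.30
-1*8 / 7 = -8 / 7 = -1.14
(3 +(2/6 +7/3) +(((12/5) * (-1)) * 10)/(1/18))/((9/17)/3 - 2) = 21743/93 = 233.80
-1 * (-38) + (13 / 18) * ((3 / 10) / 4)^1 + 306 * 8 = 596653 / 240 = 2486.05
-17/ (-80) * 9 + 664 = 53273/ 80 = 665.91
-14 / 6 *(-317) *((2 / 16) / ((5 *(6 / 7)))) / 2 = 10.79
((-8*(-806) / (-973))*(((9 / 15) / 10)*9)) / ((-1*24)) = 3627 / 24325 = 0.15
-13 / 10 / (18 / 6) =-13 / 30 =-0.43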